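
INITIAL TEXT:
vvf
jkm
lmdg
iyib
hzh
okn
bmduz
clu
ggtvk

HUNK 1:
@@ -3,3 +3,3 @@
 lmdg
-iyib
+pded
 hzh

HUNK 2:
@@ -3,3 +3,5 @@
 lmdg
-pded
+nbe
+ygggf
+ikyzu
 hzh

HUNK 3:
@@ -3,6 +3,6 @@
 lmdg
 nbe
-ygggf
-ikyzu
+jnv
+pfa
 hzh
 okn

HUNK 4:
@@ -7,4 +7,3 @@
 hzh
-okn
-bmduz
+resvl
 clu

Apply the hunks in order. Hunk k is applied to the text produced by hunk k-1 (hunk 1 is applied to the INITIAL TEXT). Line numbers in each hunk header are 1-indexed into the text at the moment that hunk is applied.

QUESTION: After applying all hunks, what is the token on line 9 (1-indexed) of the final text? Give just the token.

Hunk 1: at line 3 remove [iyib] add [pded] -> 9 lines: vvf jkm lmdg pded hzh okn bmduz clu ggtvk
Hunk 2: at line 3 remove [pded] add [nbe,ygggf,ikyzu] -> 11 lines: vvf jkm lmdg nbe ygggf ikyzu hzh okn bmduz clu ggtvk
Hunk 3: at line 3 remove [ygggf,ikyzu] add [jnv,pfa] -> 11 lines: vvf jkm lmdg nbe jnv pfa hzh okn bmduz clu ggtvk
Hunk 4: at line 7 remove [okn,bmduz] add [resvl] -> 10 lines: vvf jkm lmdg nbe jnv pfa hzh resvl clu ggtvk
Final line 9: clu

Answer: clu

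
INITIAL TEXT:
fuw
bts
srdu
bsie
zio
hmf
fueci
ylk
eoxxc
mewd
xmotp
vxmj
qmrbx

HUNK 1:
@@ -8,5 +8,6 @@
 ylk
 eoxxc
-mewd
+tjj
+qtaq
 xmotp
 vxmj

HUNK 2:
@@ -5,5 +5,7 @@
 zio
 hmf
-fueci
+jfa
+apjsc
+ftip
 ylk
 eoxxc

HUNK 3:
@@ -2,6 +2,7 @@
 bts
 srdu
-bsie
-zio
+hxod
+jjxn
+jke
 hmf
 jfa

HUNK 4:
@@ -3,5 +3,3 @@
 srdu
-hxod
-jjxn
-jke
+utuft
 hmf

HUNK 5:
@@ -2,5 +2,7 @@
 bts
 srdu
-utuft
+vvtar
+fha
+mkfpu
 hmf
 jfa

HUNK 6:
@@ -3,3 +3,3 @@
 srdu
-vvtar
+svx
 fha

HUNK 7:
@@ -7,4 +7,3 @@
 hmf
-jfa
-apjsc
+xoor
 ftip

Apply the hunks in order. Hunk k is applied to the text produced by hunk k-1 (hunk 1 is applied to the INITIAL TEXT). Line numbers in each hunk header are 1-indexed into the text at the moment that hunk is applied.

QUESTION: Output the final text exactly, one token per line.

Hunk 1: at line 8 remove [mewd] add [tjj,qtaq] -> 14 lines: fuw bts srdu bsie zio hmf fueci ylk eoxxc tjj qtaq xmotp vxmj qmrbx
Hunk 2: at line 5 remove [fueci] add [jfa,apjsc,ftip] -> 16 lines: fuw bts srdu bsie zio hmf jfa apjsc ftip ylk eoxxc tjj qtaq xmotp vxmj qmrbx
Hunk 3: at line 2 remove [bsie,zio] add [hxod,jjxn,jke] -> 17 lines: fuw bts srdu hxod jjxn jke hmf jfa apjsc ftip ylk eoxxc tjj qtaq xmotp vxmj qmrbx
Hunk 4: at line 3 remove [hxod,jjxn,jke] add [utuft] -> 15 lines: fuw bts srdu utuft hmf jfa apjsc ftip ylk eoxxc tjj qtaq xmotp vxmj qmrbx
Hunk 5: at line 2 remove [utuft] add [vvtar,fha,mkfpu] -> 17 lines: fuw bts srdu vvtar fha mkfpu hmf jfa apjsc ftip ylk eoxxc tjj qtaq xmotp vxmj qmrbx
Hunk 6: at line 3 remove [vvtar] add [svx] -> 17 lines: fuw bts srdu svx fha mkfpu hmf jfa apjsc ftip ylk eoxxc tjj qtaq xmotp vxmj qmrbx
Hunk 7: at line 7 remove [jfa,apjsc] add [xoor] -> 16 lines: fuw bts srdu svx fha mkfpu hmf xoor ftip ylk eoxxc tjj qtaq xmotp vxmj qmrbx

Answer: fuw
bts
srdu
svx
fha
mkfpu
hmf
xoor
ftip
ylk
eoxxc
tjj
qtaq
xmotp
vxmj
qmrbx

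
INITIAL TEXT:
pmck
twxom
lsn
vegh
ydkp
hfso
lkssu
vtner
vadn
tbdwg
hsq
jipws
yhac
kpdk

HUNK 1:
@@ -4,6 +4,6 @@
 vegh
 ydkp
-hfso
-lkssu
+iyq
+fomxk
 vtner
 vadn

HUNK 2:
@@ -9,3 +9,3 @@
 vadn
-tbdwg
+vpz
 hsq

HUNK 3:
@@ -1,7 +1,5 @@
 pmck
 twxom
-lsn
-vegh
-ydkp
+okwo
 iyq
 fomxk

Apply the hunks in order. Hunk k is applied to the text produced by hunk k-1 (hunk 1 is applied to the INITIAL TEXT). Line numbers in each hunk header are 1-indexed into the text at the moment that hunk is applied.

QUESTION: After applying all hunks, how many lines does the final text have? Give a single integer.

Answer: 12

Derivation:
Hunk 1: at line 4 remove [hfso,lkssu] add [iyq,fomxk] -> 14 lines: pmck twxom lsn vegh ydkp iyq fomxk vtner vadn tbdwg hsq jipws yhac kpdk
Hunk 2: at line 9 remove [tbdwg] add [vpz] -> 14 lines: pmck twxom lsn vegh ydkp iyq fomxk vtner vadn vpz hsq jipws yhac kpdk
Hunk 3: at line 1 remove [lsn,vegh,ydkp] add [okwo] -> 12 lines: pmck twxom okwo iyq fomxk vtner vadn vpz hsq jipws yhac kpdk
Final line count: 12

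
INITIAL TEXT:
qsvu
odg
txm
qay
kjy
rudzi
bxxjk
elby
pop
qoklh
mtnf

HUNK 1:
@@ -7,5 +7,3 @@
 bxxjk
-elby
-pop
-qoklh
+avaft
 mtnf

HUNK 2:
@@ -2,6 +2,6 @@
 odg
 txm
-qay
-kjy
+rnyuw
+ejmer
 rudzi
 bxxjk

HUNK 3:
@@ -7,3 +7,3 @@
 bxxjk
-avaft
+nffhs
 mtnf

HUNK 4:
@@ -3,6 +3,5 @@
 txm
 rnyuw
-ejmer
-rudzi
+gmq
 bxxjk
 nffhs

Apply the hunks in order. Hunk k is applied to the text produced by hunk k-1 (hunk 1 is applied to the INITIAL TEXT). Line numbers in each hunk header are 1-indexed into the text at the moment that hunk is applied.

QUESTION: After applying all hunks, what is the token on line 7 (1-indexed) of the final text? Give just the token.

Answer: nffhs

Derivation:
Hunk 1: at line 7 remove [elby,pop,qoklh] add [avaft] -> 9 lines: qsvu odg txm qay kjy rudzi bxxjk avaft mtnf
Hunk 2: at line 2 remove [qay,kjy] add [rnyuw,ejmer] -> 9 lines: qsvu odg txm rnyuw ejmer rudzi bxxjk avaft mtnf
Hunk 3: at line 7 remove [avaft] add [nffhs] -> 9 lines: qsvu odg txm rnyuw ejmer rudzi bxxjk nffhs mtnf
Hunk 4: at line 3 remove [ejmer,rudzi] add [gmq] -> 8 lines: qsvu odg txm rnyuw gmq bxxjk nffhs mtnf
Final line 7: nffhs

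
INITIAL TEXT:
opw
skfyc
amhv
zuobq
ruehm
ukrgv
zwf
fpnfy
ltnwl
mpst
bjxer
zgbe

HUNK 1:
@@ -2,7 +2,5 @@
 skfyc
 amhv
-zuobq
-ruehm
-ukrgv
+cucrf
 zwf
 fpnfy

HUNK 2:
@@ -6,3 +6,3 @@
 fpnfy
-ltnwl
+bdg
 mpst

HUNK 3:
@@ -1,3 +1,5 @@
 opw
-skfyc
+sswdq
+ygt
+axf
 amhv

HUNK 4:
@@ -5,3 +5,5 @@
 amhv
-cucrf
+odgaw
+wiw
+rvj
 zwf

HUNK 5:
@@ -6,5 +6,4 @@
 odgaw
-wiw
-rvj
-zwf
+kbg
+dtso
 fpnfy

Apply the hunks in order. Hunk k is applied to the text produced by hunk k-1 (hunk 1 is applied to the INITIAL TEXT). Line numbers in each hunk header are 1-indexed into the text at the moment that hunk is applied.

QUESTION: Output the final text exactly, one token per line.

Hunk 1: at line 2 remove [zuobq,ruehm,ukrgv] add [cucrf] -> 10 lines: opw skfyc amhv cucrf zwf fpnfy ltnwl mpst bjxer zgbe
Hunk 2: at line 6 remove [ltnwl] add [bdg] -> 10 lines: opw skfyc amhv cucrf zwf fpnfy bdg mpst bjxer zgbe
Hunk 3: at line 1 remove [skfyc] add [sswdq,ygt,axf] -> 12 lines: opw sswdq ygt axf amhv cucrf zwf fpnfy bdg mpst bjxer zgbe
Hunk 4: at line 5 remove [cucrf] add [odgaw,wiw,rvj] -> 14 lines: opw sswdq ygt axf amhv odgaw wiw rvj zwf fpnfy bdg mpst bjxer zgbe
Hunk 5: at line 6 remove [wiw,rvj,zwf] add [kbg,dtso] -> 13 lines: opw sswdq ygt axf amhv odgaw kbg dtso fpnfy bdg mpst bjxer zgbe

Answer: opw
sswdq
ygt
axf
amhv
odgaw
kbg
dtso
fpnfy
bdg
mpst
bjxer
zgbe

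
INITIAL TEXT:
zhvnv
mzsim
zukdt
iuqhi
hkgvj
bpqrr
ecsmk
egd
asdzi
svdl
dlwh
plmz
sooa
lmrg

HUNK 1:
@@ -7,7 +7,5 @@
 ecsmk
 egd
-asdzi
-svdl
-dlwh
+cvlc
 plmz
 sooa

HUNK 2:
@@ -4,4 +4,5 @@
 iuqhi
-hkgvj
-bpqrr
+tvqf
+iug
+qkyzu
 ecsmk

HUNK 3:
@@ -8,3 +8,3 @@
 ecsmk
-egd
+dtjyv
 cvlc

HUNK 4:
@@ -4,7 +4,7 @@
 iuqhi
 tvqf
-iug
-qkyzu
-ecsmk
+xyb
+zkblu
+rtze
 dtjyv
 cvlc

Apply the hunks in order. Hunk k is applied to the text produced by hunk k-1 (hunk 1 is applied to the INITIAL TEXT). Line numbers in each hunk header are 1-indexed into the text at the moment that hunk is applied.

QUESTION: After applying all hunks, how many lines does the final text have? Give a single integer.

Hunk 1: at line 7 remove [asdzi,svdl,dlwh] add [cvlc] -> 12 lines: zhvnv mzsim zukdt iuqhi hkgvj bpqrr ecsmk egd cvlc plmz sooa lmrg
Hunk 2: at line 4 remove [hkgvj,bpqrr] add [tvqf,iug,qkyzu] -> 13 lines: zhvnv mzsim zukdt iuqhi tvqf iug qkyzu ecsmk egd cvlc plmz sooa lmrg
Hunk 3: at line 8 remove [egd] add [dtjyv] -> 13 lines: zhvnv mzsim zukdt iuqhi tvqf iug qkyzu ecsmk dtjyv cvlc plmz sooa lmrg
Hunk 4: at line 4 remove [iug,qkyzu,ecsmk] add [xyb,zkblu,rtze] -> 13 lines: zhvnv mzsim zukdt iuqhi tvqf xyb zkblu rtze dtjyv cvlc plmz sooa lmrg
Final line count: 13

Answer: 13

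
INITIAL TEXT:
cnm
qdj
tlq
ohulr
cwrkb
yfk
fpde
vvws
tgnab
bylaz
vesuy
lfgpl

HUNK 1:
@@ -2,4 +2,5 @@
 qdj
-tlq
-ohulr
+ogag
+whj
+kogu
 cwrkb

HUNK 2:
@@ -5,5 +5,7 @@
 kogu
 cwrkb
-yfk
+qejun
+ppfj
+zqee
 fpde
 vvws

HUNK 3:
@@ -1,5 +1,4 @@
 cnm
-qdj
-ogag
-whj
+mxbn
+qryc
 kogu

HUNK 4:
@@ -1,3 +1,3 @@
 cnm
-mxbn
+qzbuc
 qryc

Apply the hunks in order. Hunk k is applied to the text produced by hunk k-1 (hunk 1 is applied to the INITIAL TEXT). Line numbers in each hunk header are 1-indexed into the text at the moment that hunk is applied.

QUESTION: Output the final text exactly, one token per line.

Answer: cnm
qzbuc
qryc
kogu
cwrkb
qejun
ppfj
zqee
fpde
vvws
tgnab
bylaz
vesuy
lfgpl

Derivation:
Hunk 1: at line 2 remove [tlq,ohulr] add [ogag,whj,kogu] -> 13 lines: cnm qdj ogag whj kogu cwrkb yfk fpde vvws tgnab bylaz vesuy lfgpl
Hunk 2: at line 5 remove [yfk] add [qejun,ppfj,zqee] -> 15 lines: cnm qdj ogag whj kogu cwrkb qejun ppfj zqee fpde vvws tgnab bylaz vesuy lfgpl
Hunk 3: at line 1 remove [qdj,ogag,whj] add [mxbn,qryc] -> 14 lines: cnm mxbn qryc kogu cwrkb qejun ppfj zqee fpde vvws tgnab bylaz vesuy lfgpl
Hunk 4: at line 1 remove [mxbn] add [qzbuc] -> 14 lines: cnm qzbuc qryc kogu cwrkb qejun ppfj zqee fpde vvws tgnab bylaz vesuy lfgpl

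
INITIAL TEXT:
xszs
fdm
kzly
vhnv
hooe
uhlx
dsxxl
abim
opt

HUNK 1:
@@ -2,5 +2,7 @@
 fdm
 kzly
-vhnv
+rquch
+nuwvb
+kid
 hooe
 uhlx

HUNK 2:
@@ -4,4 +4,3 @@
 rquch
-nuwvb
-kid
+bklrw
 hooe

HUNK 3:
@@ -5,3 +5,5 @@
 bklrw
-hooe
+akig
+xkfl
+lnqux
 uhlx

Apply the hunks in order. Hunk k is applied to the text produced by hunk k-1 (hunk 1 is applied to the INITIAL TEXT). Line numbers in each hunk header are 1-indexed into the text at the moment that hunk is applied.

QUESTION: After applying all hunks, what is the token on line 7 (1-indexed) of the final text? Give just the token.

Answer: xkfl

Derivation:
Hunk 1: at line 2 remove [vhnv] add [rquch,nuwvb,kid] -> 11 lines: xszs fdm kzly rquch nuwvb kid hooe uhlx dsxxl abim opt
Hunk 2: at line 4 remove [nuwvb,kid] add [bklrw] -> 10 lines: xszs fdm kzly rquch bklrw hooe uhlx dsxxl abim opt
Hunk 3: at line 5 remove [hooe] add [akig,xkfl,lnqux] -> 12 lines: xszs fdm kzly rquch bklrw akig xkfl lnqux uhlx dsxxl abim opt
Final line 7: xkfl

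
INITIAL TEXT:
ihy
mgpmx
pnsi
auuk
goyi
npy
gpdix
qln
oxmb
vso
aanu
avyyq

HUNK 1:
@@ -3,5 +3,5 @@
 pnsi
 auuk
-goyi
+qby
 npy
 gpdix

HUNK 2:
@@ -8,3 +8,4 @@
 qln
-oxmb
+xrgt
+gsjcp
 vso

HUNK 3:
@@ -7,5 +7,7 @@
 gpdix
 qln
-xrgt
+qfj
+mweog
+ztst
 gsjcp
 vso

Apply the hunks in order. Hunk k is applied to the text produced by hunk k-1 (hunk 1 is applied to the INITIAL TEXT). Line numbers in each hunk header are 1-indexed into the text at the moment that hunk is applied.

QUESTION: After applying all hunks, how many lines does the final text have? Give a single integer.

Hunk 1: at line 3 remove [goyi] add [qby] -> 12 lines: ihy mgpmx pnsi auuk qby npy gpdix qln oxmb vso aanu avyyq
Hunk 2: at line 8 remove [oxmb] add [xrgt,gsjcp] -> 13 lines: ihy mgpmx pnsi auuk qby npy gpdix qln xrgt gsjcp vso aanu avyyq
Hunk 3: at line 7 remove [xrgt] add [qfj,mweog,ztst] -> 15 lines: ihy mgpmx pnsi auuk qby npy gpdix qln qfj mweog ztst gsjcp vso aanu avyyq
Final line count: 15

Answer: 15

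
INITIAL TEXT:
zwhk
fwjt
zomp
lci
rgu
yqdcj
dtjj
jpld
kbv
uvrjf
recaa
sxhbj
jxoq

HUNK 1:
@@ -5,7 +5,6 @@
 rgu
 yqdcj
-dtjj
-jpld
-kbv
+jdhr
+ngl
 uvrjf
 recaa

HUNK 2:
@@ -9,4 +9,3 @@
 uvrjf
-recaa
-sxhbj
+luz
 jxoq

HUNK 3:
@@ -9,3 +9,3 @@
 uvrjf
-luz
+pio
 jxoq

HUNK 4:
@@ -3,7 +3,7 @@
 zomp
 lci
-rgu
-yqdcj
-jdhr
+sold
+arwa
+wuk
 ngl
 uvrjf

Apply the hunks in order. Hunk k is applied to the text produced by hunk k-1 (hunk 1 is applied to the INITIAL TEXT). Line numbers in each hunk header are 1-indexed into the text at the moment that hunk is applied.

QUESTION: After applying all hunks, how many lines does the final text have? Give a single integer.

Hunk 1: at line 5 remove [dtjj,jpld,kbv] add [jdhr,ngl] -> 12 lines: zwhk fwjt zomp lci rgu yqdcj jdhr ngl uvrjf recaa sxhbj jxoq
Hunk 2: at line 9 remove [recaa,sxhbj] add [luz] -> 11 lines: zwhk fwjt zomp lci rgu yqdcj jdhr ngl uvrjf luz jxoq
Hunk 3: at line 9 remove [luz] add [pio] -> 11 lines: zwhk fwjt zomp lci rgu yqdcj jdhr ngl uvrjf pio jxoq
Hunk 4: at line 3 remove [rgu,yqdcj,jdhr] add [sold,arwa,wuk] -> 11 lines: zwhk fwjt zomp lci sold arwa wuk ngl uvrjf pio jxoq
Final line count: 11

Answer: 11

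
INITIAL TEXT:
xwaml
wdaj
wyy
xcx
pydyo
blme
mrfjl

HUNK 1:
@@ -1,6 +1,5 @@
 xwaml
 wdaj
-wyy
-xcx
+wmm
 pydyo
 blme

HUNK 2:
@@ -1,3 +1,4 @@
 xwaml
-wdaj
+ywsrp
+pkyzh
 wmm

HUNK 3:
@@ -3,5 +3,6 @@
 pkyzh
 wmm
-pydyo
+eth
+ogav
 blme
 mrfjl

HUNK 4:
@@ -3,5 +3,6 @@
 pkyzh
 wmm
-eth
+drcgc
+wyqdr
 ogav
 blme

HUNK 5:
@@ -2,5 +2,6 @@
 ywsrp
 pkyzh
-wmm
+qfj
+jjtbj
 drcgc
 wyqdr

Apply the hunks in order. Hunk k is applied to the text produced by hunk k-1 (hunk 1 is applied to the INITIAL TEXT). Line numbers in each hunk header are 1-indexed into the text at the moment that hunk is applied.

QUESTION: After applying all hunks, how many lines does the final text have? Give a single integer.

Hunk 1: at line 1 remove [wyy,xcx] add [wmm] -> 6 lines: xwaml wdaj wmm pydyo blme mrfjl
Hunk 2: at line 1 remove [wdaj] add [ywsrp,pkyzh] -> 7 lines: xwaml ywsrp pkyzh wmm pydyo blme mrfjl
Hunk 3: at line 3 remove [pydyo] add [eth,ogav] -> 8 lines: xwaml ywsrp pkyzh wmm eth ogav blme mrfjl
Hunk 4: at line 3 remove [eth] add [drcgc,wyqdr] -> 9 lines: xwaml ywsrp pkyzh wmm drcgc wyqdr ogav blme mrfjl
Hunk 5: at line 2 remove [wmm] add [qfj,jjtbj] -> 10 lines: xwaml ywsrp pkyzh qfj jjtbj drcgc wyqdr ogav blme mrfjl
Final line count: 10

Answer: 10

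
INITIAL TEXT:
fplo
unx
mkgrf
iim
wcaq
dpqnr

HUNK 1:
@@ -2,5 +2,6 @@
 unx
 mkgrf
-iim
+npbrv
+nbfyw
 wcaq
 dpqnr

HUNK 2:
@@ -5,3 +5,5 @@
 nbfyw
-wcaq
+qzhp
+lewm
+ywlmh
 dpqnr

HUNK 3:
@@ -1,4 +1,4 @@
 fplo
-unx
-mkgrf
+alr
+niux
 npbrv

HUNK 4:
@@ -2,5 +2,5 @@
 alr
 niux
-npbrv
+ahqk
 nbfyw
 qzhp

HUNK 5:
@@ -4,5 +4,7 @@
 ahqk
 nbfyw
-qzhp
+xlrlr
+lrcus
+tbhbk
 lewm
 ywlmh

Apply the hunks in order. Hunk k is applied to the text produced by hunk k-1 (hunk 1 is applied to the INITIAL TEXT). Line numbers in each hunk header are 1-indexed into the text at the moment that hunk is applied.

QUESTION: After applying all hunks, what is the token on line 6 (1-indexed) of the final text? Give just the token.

Hunk 1: at line 2 remove [iim] add [npbrv,nbfyw] -> 7 lines: fplo unx mkgrf npbrv nbfyw wcaq dpqnr
Hunk 2: at line 5 remove [wcaq] add [qzhp,lewm,ywlmh] -> 9 lines: fplo unx mkgrf npbrv nbfyw qzhp lewm ywlmh dpqnr
Hunk 3: at line 1 remove [unx,mkgrf] add [alr,niux] -> 9 lines: fplo alr niux npbrv nbfyw qzhp lewm ywlmh dpqnr
Hunk 4: at line 2 remove [npbrv] add [ahqk] -> 9 lines: fplo alr niux ahqk nbfyw qzhp lewm ywlmh dpqnr
Hunk 5: at line 4 remove [qzhp] add [xlrlr,lrcus,tbhbk] -> 11 lines: fplo alr niux ahqk nbfyw xlrlr lrcus tbhbk lewm ywlmh dpqnr
Final line 6: xlrlr

Answer: xlrlr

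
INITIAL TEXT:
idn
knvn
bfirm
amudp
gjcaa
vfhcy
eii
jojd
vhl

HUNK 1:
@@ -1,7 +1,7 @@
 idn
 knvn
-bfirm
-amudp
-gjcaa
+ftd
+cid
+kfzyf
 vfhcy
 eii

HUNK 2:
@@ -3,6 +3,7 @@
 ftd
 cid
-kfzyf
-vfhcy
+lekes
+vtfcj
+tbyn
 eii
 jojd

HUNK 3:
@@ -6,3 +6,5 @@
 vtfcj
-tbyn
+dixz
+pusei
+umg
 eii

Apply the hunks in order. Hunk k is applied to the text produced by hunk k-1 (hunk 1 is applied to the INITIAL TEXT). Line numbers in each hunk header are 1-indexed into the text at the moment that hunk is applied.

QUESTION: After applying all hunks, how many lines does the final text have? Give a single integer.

Answer: 12

Derivation:
Hunk 1: at line 1 remove [bfirm,amudp,gjcaa] add [ftd,cid,kfzyf] -> 9 lines: idn knvn ftd cid kfzyf vfhcy eii jojd vhl
Hunk 2: at line 3 remove [kfzyf,vfhcy] add [lekes,vtfcj,tbyn] -> 10 lines: idn knvn ftd cid lekes vtfcj tbyn eii jojd vhl
Hunk 3: at line 6 remove [tbyn] add [dixz,pusei,umg] -> 12 lines: idn knvn ftd cid lekes vtfcj dixz pusei umg eii jojd vhl
Final line count: 12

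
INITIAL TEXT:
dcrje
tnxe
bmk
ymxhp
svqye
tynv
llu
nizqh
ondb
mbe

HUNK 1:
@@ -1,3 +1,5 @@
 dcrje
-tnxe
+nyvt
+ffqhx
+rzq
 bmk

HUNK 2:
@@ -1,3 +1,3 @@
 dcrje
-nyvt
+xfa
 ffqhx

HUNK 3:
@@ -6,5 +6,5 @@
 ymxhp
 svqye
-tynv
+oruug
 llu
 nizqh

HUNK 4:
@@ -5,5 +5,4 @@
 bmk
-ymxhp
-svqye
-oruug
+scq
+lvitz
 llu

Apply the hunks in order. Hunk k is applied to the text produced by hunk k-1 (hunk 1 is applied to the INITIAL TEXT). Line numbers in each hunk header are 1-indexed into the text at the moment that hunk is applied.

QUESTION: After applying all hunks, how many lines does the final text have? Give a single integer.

Answer: 11

Derivation:
Hunk 1: at line 1 remove [tnxe] add [nyvt,ffqhx,rzq] -> 12 lines: dcrje nyvt ffqhx rzq bmk ymxhp svqye tynv llu nizqh ondb mbe
Hunk 2: at line 1 remove [nyvt] add [xfa] -> 12 lines: dcrje xfa ffqhx rzq bmk ymxhp svqye tynv llu nizqh ondb mbe
Hunk 3: at line 6 remove [tynv] add [oruug] -> 12 lines: dcrje xfa ffqhx rzq bmk ymxhp svqye oruug llu nizqh ondb mbe
Hunk 4: at line 5 remove [ymxhp,svqye,oruug] add [scq,lvitz] -> 11 lines: dcrje xfa ffqhx rzq bmk scq lvitz llu nizqh ondb mbe
Final line count: 11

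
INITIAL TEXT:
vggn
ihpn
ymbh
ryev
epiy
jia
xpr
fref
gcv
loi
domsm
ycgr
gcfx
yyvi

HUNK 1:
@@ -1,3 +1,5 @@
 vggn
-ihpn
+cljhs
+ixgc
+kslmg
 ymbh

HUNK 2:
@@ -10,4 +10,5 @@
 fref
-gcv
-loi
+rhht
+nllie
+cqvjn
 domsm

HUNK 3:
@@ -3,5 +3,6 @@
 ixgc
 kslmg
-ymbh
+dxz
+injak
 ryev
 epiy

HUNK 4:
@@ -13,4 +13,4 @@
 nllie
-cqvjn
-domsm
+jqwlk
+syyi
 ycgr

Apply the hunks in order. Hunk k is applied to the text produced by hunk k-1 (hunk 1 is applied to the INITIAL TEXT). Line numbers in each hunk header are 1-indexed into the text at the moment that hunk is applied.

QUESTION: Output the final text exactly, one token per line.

Answer: vggn
cljhs
ixgc
kslmg
dxz
injak
ryev
epiy
jia
xpr
fref
rhht
nllie
jqwlk
syyi
ycgr
gcfx
yyvi

Derivation:
Hunk 1: at line 1 remove [ihpn] add [cljhs,ixgc,kslmg] -> 16 lines: vggn cljhs ixgc kslmg ymbh ryev epiy jia xpr fref gcv loi domsm ycgr gcfx yyvi
Hunk 2: at line 10 remove [gcv,loi] add [rhht,nllie,cqvjn] -> 17 lines: vggn cljhs ixgc kslmg ymbh ryev epiy jia xpr fref rhht nllie cqvjn domsm ycgr gcfx yyvi
Hunk 3: at line 3 remove [ymbh] add [dxz,injak] -> 18 lines: vggn cljhs ixgc kslmg dxz injak ryev epiy jia xpr fref rhht nllie cqvjn domsm ycgr gcfx yyvi
Hunk 4: at line 13 remove [cqvjn,domsm] add [jqwlk,syyi] -> 18 lines: vggn cljhs ixgc kslmg dxz injak ryev epiy jia xpr fref rhht nllie jqwlk syyi ycgr gcfx yyvi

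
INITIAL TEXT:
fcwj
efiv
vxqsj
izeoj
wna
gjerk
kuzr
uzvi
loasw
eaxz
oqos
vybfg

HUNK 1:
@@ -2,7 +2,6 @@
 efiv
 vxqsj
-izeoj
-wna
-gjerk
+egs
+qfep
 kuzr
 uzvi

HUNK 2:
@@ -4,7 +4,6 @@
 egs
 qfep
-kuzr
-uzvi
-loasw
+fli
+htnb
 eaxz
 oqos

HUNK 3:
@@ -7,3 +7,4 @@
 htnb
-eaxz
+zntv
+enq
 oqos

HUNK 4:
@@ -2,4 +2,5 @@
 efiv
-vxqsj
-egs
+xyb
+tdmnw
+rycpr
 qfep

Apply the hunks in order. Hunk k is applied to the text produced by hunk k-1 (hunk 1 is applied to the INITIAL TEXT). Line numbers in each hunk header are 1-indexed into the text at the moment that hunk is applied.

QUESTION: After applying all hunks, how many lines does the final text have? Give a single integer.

Hunk 1: at line 2 remove [izeoj,wna,gjerk] add [egs,qfep] -> 11 lines: fcwj efiv vxqsj egs qfep kuzr uzvi loasw eaxz oqos vybfg
Hunk 2: at line 4 remove [kuzr,uzvi,loasw] add [fli,htnb] -> 10 lines: fcwj efiv vxqsj egs qfep fli htnb eaxz oqos vybfg
Hunk 3: at line 7 remove [eaxz] add [zntv,enq] -> 11 lines: fcwj efiv vxqsj egs qfep fli htnb zntv enq oqos vybfg
Hunk 4: at line 2 remove [vxqsj,egs] add [xyb,tdmnw,rycpr] -> 12 lines: fcwj efiv xyb tdmnw rycpr qfep fli htnb zntv enq oqos vybfg
Final line count: 12

Answer: 12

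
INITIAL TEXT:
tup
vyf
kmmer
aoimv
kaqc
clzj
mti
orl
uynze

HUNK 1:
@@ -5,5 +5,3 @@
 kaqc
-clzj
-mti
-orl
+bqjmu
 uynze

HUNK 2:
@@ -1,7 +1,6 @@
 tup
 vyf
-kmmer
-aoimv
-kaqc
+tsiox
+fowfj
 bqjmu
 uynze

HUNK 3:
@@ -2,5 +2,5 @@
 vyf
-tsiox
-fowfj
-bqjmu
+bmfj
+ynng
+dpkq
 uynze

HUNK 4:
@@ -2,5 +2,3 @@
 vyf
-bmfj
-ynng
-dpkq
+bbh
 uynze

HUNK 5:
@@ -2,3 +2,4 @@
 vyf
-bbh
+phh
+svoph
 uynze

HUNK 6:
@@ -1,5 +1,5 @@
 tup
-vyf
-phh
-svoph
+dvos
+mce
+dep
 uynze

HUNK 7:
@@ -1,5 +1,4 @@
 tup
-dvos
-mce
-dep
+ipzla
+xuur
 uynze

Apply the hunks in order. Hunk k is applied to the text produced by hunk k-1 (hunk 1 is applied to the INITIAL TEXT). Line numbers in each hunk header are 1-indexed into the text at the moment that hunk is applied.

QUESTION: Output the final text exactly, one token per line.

Hunk 1: at line 5 remove [clzj,mti,orl] add [bqjmu] -> 7 lines: tup vyf kmmer aoimv kaqc bqjmu uynze
Hunk 2: at line 1 remove [kmmer,aoimv,kaqc] add [tsiox,fowfj] -> 6 lines: tup vyf tsiox fowfj bqjmu uynze
Hunk 3: at line 2 remove [tsiox,fowfj,bqjmu] add [bmfj,ynng,dpkq] -> 6 lines: tup vyf bmfj ynng dpkq uynze
Hunk 4: at line 2 remove [bmfj,ynng,dpkq] add [bbh] -> 4 lines: tup vyf bbh uynze
Hunk 5: at line 2 remove [bbh] add [phh,svoph] -> 5 lines: tup vyf phh svoph uynze
Hunk 6: at line 1 remove [vyf,phh,svoph] add [dvos,mce,dep] -> 5 lines: tup dvos mce dep uynze
Hunk 7: at line 1 remove [dvos,mce,dep] add [ipzla,xuur] -> 4 lines: tup ipzla xuur uynze

Answer: tup
ipzla
xuur
uynze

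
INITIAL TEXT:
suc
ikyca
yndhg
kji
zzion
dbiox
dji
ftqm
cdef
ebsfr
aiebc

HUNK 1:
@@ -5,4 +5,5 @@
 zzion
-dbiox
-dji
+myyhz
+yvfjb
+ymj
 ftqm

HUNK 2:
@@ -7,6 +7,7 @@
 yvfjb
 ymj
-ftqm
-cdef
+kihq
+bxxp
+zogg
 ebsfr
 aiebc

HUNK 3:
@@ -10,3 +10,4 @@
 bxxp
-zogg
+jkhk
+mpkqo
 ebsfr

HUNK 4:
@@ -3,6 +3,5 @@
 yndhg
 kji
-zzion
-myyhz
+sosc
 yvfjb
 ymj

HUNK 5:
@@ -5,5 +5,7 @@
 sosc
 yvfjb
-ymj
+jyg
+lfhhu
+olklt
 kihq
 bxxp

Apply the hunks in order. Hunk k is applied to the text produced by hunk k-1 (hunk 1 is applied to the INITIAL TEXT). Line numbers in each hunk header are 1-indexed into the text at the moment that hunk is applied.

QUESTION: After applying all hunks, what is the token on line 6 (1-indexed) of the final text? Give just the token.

Hunk 1: at line 5 remove [dbiox,dji] add [myyhz,yvfjb,ymj] -> 12 lines: suc ikyca yndhg kji zzion myyhz yvfjb ymj ftqm cdef ebsfr aiebc
Hunk 2: at line 7 remove [ftqm,cdef] add [kihq,bxxp,zogg] -> 13 lines: suc ikyca yndhg kji zzion myyhz yvfjb ymj kihq bxxp zogg ebsfr aiebc
Hunk 3: at line 10 remove [zogg] add [jkhk,mpkqo] -> 14 lines: suc ikyca yndhg kji zzion myyhz yvfjb ymj kihq bxxp jkhk mpkqo ebsfr aiebc
Hunk 4: at line 3 remove [zzion,myyhz] add [sosc] -> 13 lines: suc ikyca yndhg kji sosc yvfjb ymj kihq bxxp jkhk mpkqo ebsfr aiebc
Hunk 5: at line 5 remove [ymj] add [jyg,lfhhu,olklt] -> 15 lines: suc ikyca yndhg kji sosc yvfjb jyg lfhhu olklt kihq bxxp jkhk mpkqo ebsfr aiebc
Final line 6: yvfjb

Answer: yvfjb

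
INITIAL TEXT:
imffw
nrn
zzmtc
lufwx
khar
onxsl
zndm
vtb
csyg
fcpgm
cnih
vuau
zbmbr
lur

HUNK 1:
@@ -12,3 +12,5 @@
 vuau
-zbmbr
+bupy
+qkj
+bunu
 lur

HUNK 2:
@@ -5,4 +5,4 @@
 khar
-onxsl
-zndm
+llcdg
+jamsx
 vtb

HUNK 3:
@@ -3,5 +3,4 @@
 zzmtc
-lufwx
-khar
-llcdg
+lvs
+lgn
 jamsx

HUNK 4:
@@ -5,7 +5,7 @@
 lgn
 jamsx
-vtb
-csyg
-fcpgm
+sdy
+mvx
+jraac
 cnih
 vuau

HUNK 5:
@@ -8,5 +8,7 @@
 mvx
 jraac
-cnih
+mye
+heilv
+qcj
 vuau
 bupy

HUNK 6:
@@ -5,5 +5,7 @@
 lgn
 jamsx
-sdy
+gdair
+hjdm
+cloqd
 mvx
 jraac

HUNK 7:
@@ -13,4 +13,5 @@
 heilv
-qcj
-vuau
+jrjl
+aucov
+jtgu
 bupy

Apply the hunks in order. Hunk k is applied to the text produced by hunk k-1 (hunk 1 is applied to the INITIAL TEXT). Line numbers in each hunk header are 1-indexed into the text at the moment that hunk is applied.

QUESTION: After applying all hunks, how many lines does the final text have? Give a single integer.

Hunk 1: at line 12 remove [zbmbr] add [bupy,qkj,bunu] -> 16 lines: imffw nrn zzmtc lufwx khar onxsl zndm vtb csyg fcpgm cnih vuau bupy qkj bunu lur
Hunk 2: at line 5 remove [onxsl,zndm] add [llcdg,jamsx] -> 16 lines: imffw nrn zzmtc lufwx khar llcdg jamsx vtb csyg fcpgm cnih vuau bupy qkj bunu lur
Hunk 3: at line 3 remove [lufwx,khar,llcdg] add [lvs,lgn] -> 15 lines: imffw nrn zzmtc lvs lgn jamsx vtb csyg fcpgm cnih vuau bupy qkj bunu lur
Hunk 4: at line 5 remove [vtb,csyg,fcpgm] add [sdy,mvx,jraac] -> 15 lines: imffw nrn zzmtc lvs lgn jamsx sdy mvx jraac cnih vuau bupy qkj bunu lur
Hunk 5: at line 8 remove [cnih] add [mye,heilv,qcj] -> 17 lines: imffw nrn zzmtc lvs lgn jamsx sdy mvx jraac mye heilv qcj vuau bupy qkj bunu lur
Hunk 6: at line 5 remove [sdy] add [gdair,hjdm,cloqd] -> 19 lines: imffw nrn zzmtc lvs lgn jamsx gdair hjdm cloqd mvx jraac mye heilv qcj vuau bupy qkj bunu lur
Hunk 7: at line 13 remove [qcj,vuau] add [jrjl,aucov,jtgu] -> 20 lines: imffw nrn zzmtc lvs lgn jamsx gdair hjdm cloqd mvx jraac mye heilv jrjl aucov jtgu bupy qkj bunu lur
Final line count: 20

Answer: 20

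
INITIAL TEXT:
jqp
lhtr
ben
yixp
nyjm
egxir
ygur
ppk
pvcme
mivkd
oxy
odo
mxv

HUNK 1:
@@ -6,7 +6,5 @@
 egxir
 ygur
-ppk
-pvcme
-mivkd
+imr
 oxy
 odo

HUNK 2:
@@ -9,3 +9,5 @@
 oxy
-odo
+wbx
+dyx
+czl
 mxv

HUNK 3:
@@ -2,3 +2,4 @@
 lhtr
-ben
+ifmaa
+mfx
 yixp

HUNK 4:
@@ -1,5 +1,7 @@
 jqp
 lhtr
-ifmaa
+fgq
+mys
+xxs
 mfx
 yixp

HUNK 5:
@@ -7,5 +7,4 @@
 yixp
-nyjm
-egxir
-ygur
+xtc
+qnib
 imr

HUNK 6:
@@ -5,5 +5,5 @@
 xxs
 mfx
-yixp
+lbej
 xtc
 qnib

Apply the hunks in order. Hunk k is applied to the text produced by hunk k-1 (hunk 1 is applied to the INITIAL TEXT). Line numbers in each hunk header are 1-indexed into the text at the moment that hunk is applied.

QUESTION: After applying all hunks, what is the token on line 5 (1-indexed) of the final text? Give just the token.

Hunk 1: at line 6 remove [ppk,pvcme,mivkd] add [imr] -> 11 lines: jqp lhtr ben yixp nyjm egxir ygur imr oxy odo mxv
Hunk 2: at line 9 remove [odo] add [wbx,dyx,czl] -> 13 lines: jqp lhtr ben yixp nyjm egxir ygur imr oxy wbx dyx czl mxv
Hunk 3: at line 2 remove [ben] add [ifmaa,mfx] -> 14 lines: jqp lhtr ifmaa mfx yixp nyjm egxir ygur imr oxy wbx dyx czl mxv
Hunk 4: at line 1 remove [ifmaa] add [fgq,mys,xxs] -> 16 lines: jqp lhtr fgq mys xxs mfx yixp nyjm egxir ygur imr oxy wbx dyx czl mxv
Hunk 5: at line 7 remove [nyjm,egxir,ygur] add [xtc,qnib] -> 15 lines: jqp lhtr fgq mys xxs mfx yixp xtc qnib imr oxy wbx dyx czl mxv
Hunk 6: at line 5 remove [yixp] add [lbej] -> 15 lines: jqp lhtr fgq mys xxs mfx lbej xtc qnib imr oxy wbx dyx czl mxv
Final line 5: xxs

Answer: xxs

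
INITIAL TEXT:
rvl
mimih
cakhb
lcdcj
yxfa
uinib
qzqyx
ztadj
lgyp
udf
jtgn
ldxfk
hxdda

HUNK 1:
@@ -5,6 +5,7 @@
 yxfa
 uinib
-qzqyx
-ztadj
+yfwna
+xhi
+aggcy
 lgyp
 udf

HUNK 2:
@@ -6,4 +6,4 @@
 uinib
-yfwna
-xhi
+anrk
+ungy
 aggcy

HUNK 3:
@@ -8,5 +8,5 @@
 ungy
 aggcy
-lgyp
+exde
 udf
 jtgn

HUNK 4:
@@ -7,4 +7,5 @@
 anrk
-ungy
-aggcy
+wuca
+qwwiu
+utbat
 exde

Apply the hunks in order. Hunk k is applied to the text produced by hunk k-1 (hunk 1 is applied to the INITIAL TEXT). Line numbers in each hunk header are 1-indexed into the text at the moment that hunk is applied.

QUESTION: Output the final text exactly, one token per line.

Answer: rvl
mimih
cakhb
lcdcj
yxfa
uinib
anrk
wuca
qwwiu
utbat
exde
udf
jtgn
ldxfk
hxdda

Derivation:
Hunk 1: at line 5 remove [qzqyx,ztadj] add [yfwna,xhi,aggcy] -> 14 lines: rvl mimih cakhb lcdcj yxfa uinib yfwna xhi aggcy lgyp udf jtgn ldxfk hxdda
Hunk 2: at line 6 remove [yfwna,xhi] add [anrk,ungy] -> 14 lines: rvl mimih cakhb lcdcj yxfa uinib anrk ungy aggcy lgyp udf jtgn ldxfk hxdda
Hunk 3: at line 8 remove [lgyp] add [exde] -> 14 lines: rvl mimih cakhb lcdcj yxfa uinib anrk ungy aggcy exde udf jtgn ldxfk hxdda
Hunk 4: at line 7 remove [ungy,aggcy] add [wuca,qwwiu,utbat] -> 15 lines: rvl mimih cakhb lcdcj yxfa uinib anrk wuca qwwiu utbat exde udf jtgn ldxfk hxdda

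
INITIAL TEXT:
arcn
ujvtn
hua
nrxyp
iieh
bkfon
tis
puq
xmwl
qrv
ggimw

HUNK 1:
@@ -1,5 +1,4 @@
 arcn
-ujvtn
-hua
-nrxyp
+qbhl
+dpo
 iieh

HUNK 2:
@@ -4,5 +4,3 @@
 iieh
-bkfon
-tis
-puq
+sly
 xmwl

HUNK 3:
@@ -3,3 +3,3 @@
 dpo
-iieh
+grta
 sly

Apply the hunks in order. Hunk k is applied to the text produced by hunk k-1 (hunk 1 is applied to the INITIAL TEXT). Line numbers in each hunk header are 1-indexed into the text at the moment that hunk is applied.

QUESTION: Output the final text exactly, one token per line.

Hunk 1: at line 1 remove [ujvtn,hua,nrxyp] add [qbhl,dpo] -> 10 lines: arcn qbhl dpo iieh bkfon tis puq xmwl qrv ggimw
Hunk 2: at line 4 remove [bkfon,tis,puq] add [sly] -> 8 lines: arcn qbhl dpo iieh sly xmwl qrv ggimw
Hunk 3: at line 3 remove [iieh] add [grta] -> 8 lines: arcn qbhl dpo grta sly xmwl qrv ggimw

Answer: arcn
qbhl
dpo
grta
sly
xmwl
qrv
ggimw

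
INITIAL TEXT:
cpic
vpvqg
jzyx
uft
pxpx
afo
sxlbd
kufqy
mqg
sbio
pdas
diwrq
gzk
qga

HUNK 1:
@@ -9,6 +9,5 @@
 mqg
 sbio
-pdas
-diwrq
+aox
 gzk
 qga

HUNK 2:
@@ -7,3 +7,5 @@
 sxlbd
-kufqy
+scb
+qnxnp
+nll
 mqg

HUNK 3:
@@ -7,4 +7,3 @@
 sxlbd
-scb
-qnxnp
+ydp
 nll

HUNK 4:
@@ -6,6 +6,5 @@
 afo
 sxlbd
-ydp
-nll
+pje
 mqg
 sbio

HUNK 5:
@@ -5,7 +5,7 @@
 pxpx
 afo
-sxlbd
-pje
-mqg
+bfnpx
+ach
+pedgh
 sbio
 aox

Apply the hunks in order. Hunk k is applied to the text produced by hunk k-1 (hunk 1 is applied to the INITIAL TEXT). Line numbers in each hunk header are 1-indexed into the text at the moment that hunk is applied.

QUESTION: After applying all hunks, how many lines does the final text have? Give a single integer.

Answer: 13

Derivation:
Hunk 1: at line 9 remove [pdas,diwrq] add [aox] -> 13 lines: cpic vpvqg jzyx uft pxpx afo sxlbd kufqy mqg sbio aox gzk qga
Hunk 2: at line 7 remove [kufqy] add [scb,qnxnp,nll] -> 15 lines: cpic vpvqg jzyx uft pxpx afo sxlbd scb qnxnp nll mqg sbio aox gzk qga
Hunk 3: at line 7 remove [scb,qnxnp] add [ydp] -> 14 lines: cpic vpvqg jzyx uft pxpx afo sxlbd ydp nll mqg sbio aox gzk qga
Hunk 4: at line 6 remove [ydp,nll] add [pje] -> 13 lines: cpic vpvqg jzyx uft pxpx afo sxlbd pje mqg sbio aox gzk qga
Hunk 5: at line 5 remove [sxlbd,pje,mqg] add [bfnpx,ach,pedgh] -> 13 lines: cpic vpvqg jzyx uft pxpx afo bfnpx ach pedgh sbio aox gzk qga
Final line count: 13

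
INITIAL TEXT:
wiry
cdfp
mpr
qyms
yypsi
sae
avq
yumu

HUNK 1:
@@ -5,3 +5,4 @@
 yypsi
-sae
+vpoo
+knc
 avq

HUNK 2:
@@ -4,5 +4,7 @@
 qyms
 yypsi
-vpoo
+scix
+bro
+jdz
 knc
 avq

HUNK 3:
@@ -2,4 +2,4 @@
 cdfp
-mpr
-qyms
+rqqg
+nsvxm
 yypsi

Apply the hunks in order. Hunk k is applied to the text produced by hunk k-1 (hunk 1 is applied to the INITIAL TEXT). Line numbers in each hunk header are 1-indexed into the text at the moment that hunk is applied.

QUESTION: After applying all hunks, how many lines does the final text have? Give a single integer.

Answer: 11

Derivation:
Hunk 1: at line 5 remove [sae] add [vpoo,knc] -> 9 lines: wiry cdfp mpr qyms yypsi vpoo knc avq yumu
Hunk 2: at line 4 remove [vpoo] add [scix,bro,jdz] -> 11 lines: wiry cdfp mpr qyms yypsi scix bro jdz knc avq yumu
Hunk 3: at line 2 remove [mpr,qyms] add [rqqg,nsvxm] -> 11 lines: wiry cdfp rqqg nsvxm yypsi scix bro jdz knc avq yumu
Final line count: 11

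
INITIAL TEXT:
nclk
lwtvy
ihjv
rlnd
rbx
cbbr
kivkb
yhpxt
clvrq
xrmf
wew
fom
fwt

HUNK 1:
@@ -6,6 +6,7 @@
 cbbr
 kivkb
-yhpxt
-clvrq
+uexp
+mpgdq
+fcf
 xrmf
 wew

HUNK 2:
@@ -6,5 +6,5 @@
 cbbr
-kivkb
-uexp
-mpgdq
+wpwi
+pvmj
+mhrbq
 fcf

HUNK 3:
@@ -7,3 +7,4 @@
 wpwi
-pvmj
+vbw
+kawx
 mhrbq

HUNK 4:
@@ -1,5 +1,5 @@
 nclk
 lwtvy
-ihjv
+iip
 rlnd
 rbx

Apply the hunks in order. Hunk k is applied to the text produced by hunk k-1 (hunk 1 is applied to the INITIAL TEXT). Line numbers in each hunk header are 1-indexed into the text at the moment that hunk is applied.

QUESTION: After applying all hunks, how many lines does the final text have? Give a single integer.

Answer: 15

Derivation:
Hunk 1: at line 6 remove [yhpxt,clvrq] add [uexp,mpgdq,fcf] -> 14 lines: nclk lwtvy ihjv rlnd rbx cbbr kivkb uexp mpgdq fcf xrmf wew fom fwt
Hunk 2: at line 6 remove [kivkb,uexp,mpgdq] add [wpwi,pvmj,mhrbq] -> 14 lines: nclk lwtvy ihjv rlnd rbx cbbr wpwi pvmj mhrbq fcf xrmf wew fom fwt
Hunk 3: at line 7 remove [pvmj] add [vbw,kawx] -> 15 lines: nclk lwtvy ihjv rlnd rbx cbbr wpwi vbw kawx mhrbq fcf xrmf wew fom fwt
Hunk 4: at line 1 remove [ihjv] add [iip] -> 15 lines: nclk lwtvy iip rlnd rbx cbbr wpwi vbw kawx mhrbq fcf xrmf wew fom fwt
Final line count: 15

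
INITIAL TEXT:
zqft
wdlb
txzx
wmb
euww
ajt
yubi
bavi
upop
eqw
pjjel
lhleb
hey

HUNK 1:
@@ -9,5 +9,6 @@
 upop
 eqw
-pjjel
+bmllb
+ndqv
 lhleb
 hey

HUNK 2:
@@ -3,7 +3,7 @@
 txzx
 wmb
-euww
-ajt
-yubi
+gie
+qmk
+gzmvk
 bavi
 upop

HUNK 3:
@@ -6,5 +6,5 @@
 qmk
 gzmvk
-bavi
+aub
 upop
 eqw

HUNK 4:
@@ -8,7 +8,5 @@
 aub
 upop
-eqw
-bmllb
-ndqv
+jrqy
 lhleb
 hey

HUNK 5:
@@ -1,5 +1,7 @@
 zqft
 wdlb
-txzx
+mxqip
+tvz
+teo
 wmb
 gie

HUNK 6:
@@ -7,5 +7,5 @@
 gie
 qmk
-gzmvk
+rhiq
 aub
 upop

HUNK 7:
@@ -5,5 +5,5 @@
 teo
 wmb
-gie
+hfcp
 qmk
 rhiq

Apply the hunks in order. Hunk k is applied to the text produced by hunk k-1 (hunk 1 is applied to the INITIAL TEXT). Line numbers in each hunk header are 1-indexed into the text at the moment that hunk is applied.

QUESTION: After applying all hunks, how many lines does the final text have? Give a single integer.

Hunk 1: at line 9 remove [pjjel] add [bmllb,ndqv] -> 14 lines: zqft wdlb txzx wmb euww ajt yubi bavi upop eqw bmllb ndqv lhleb hey
Hunk 2: at line 3 remove [euww,ajt,yubi] add [gie,qmk,gzmvk] -> 14 lines: zqft wdlb txzx wmb gie qmk gzmvk bavi upop eqw bmllb ndqv lhleb hey
Hunk 3: at line 6 remove [bavi] add [aub] -> 14 lines: zqft wdlb txzx wmb gie qmk gzmvk aub upop eqw bmllb ndqv lhleb hey
Hunk 4: at line 8 remove [eqw,bmllb,ndqv] add [jrqy] -> 12 lines: zqft wdlb txzx wmb gie qmk gzmvk aub upop jrqy lhleb hey
Hunk 5: at line 1 remove [txzx] add [mxqip,tvz,teo] -> 14 lines: zqft wdlb mxqip tvz teo wmb gie qmk gzmvk aub upop jrqy lhleb hey
Hunk 6: at line 7 remove [gzmvk] add [rhiq] -> 14 lines: zqft wdlb mxqip tvz teo wmb gie qmk rhiq aub upop jrqy lhleb hey
Hunk 7: at line 5 remove [gie] add [hfcp] -> 14 lines: zqft wdlb mxqip tvz teo wmb hfcp qmk rhiq aub upop jrqy lhleb hey
Final line count: 14

Answer: 14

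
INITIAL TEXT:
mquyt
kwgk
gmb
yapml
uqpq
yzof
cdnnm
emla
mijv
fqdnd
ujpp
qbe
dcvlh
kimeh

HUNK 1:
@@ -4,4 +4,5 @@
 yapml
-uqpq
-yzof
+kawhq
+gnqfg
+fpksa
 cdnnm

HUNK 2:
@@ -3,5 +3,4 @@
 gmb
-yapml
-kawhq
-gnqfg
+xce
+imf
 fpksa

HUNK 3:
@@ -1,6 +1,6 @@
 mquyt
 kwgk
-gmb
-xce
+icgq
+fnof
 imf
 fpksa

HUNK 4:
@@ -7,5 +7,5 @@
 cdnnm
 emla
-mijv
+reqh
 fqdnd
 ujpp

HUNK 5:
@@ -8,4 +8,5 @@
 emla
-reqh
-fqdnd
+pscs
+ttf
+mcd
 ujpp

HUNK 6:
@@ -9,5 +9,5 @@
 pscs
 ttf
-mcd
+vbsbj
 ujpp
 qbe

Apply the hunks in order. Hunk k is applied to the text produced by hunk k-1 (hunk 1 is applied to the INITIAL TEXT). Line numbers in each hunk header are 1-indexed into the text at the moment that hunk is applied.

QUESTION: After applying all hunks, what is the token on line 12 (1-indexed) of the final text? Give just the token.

Answer: ujpp

Derivation:
Hunk 1: at line 4 remove [uqpq,yzof] add [kawhq,gnqfg,fpksa] -> 15 lines: mquyt kwgk gmb yapml kawhq gnqfg fpksa cdnnm emla mijv fqdnd ujpp qbe dcvlh kimeh
Hunk 2: at line 3 remove [yapml,kawhq,gnqfg] add [xce,imf] -> 14 lines: mquyt kwgk gmb xce imf fpksa cdnnm emla mijv fqdnd ujpp qbe dcvlh kimeh
Hunk 3: at line 1 remove [gmb,xce] add [icgq,fnof] -> 14 lines: mquyt kwgk icgq fnof imf fpksa cdnnm emla mijv fqdnd ujpp qbe dcvlh kimeh
Hunk 4: at line 7 remove [mijv] add [reqh] -> 14 lines: mquyt kwgk icgq fnof imf fpksa cdnnm emla reqh fqdnd ujpp qbe dcvlh kimeh
Hunk 5: at line 8 remove [reqh,fqdnd] add [pscs,ttf,mcd] -> 15 lines: mquyt kwgk icgq fnof imf fpksa cdnnm emla pscs ttf mcd ujpp qbe dcvlh kimeh
Hunk 6: at line 9 remove [mcd] add [vbsbj] -> 15 lines: mquyt kwgk icgq fnof imf fpksa cdnnm emla pscs ttf vbsbj ujpp qbe dcvlh kimeh
Final line 12: ujpp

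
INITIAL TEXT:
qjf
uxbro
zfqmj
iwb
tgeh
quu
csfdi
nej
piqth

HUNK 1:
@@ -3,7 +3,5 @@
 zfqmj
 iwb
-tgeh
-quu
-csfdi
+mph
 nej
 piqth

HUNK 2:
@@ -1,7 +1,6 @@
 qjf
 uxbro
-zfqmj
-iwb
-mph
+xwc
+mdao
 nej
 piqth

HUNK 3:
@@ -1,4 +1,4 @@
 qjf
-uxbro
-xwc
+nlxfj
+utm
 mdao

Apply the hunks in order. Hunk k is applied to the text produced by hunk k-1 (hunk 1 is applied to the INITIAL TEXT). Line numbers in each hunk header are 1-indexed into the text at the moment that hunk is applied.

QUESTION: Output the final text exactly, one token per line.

Hunk 1: at line 3 remove [tgeh,quu,csfdi] add [mph] -> 7 lines: qjf uxbro zfqmj iwb mph nej piqth
Hunk 2: at line 1 remove [zfqmj,iwb,mph] add [xwc,mdao] -> 6 lines: qjf uxbro xwc mdao nej piqth
Hunk 3: at line 1 remove [uxbro,xwc] add [nlxfj,utm] -> 6 lines: qjf nlxfj utm mdao nej piqth

Answer: qjf
nlxfj
utm
mdao
nej
piqth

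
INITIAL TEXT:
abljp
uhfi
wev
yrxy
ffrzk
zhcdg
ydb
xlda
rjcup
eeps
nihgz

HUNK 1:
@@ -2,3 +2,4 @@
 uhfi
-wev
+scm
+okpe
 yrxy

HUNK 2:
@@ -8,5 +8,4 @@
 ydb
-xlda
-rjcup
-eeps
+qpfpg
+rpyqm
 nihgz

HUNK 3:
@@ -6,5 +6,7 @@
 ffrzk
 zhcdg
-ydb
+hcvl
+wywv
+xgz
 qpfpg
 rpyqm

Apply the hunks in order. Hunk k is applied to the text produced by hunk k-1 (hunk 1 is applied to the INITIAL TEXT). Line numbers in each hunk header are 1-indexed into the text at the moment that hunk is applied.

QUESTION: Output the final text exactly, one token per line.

Answer: abljp
uhfi
scm
okpe
yrxy
ffrzk
zhcdg
hcvl
wywv
xgz
qpfpg
rpyqm
nihgz

Derivation:
Hunk 1: at line 2 remove [wev] add [scm,okpe] -> 12 lines: abljp uhfi scm okpe yrxy ffrzk zhcdg ydb xlda rjcup eeps nihgz
Hunk 2: at line 8 remove [xlda,rjcup,eeps] add [qpfpg,rpyqm] -> 11 lines: abljp uhfi scm okpe yrxy ffrzk zhcdg ydb qpfpg rpyqm nihgz
Hunk 3: at line 6 remove [ydb] add [hcvl,wywv,xgz] -> 13 lines: abljp uhfi scm okpe yrxy ffrzk zhcdg hcvl wywv xgz qpfpg rpyqm nihgz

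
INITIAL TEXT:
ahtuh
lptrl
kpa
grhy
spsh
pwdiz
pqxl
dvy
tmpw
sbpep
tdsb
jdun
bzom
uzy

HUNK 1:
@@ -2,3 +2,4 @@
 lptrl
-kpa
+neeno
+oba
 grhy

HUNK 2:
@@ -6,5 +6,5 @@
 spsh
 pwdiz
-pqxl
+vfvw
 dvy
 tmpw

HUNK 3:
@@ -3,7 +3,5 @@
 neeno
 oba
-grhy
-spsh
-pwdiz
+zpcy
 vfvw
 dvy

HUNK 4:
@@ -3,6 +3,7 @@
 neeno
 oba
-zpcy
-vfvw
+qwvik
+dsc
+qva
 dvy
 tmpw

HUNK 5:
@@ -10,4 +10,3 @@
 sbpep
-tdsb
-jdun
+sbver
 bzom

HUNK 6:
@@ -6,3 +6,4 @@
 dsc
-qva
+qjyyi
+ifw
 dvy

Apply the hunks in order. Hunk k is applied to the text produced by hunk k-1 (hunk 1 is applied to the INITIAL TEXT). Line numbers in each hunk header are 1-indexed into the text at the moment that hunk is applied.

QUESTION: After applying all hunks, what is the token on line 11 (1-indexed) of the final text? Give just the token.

Hunk 1: at line 2 remove [kpa] add [neeno,oba] -> 15 lines: ahtuh lptrl neeno oba grhy spsh pwdiz pqxl dvy tmpw sbpep tdsb jdun bzom uzy
Hunk 2: at line 6 remove [pqxl] add [vfvw] -> 15 lines: ahtuh lptrl neeno oba grhy spsh pwdiz vfvw dvy tmpw sbpep tdsb jdun bzom uzy
Hunk 3: at line 3 remove [grhy,spsh,pwdiz] add [zpcy] -> 13 lines: ahtuh lptrl neeno oba zpcy vfvw dvy tmpw sbpep tdsb jdun bzom uzy
Hunk 4: at line 3 remove [zpcy,vfvw] add [qwvik,dsc,qva] -> 14 lines: ahtuh lptrl neeno oba qwvik dsc qva dvy tmpw sbpep tdsb jdun bzom uzy
Hunk 5: at line 10 remove [tdsb,jdun] add [sbver] -> 13 lines: ahtuh lptrl neeno oba qwvik dsc qva dvy tmpw sbpep sbver bzom uzy
Hunk 6: at line 6 remove [qva] add [qjyyi,ifw] -> 14 lines: ahtuh lptrl neeno oba qwvik dsc qjyyi ifw dvy tmpw sbpep sbver bzom uzy
Final line 11: sbpep

Answer: sbpep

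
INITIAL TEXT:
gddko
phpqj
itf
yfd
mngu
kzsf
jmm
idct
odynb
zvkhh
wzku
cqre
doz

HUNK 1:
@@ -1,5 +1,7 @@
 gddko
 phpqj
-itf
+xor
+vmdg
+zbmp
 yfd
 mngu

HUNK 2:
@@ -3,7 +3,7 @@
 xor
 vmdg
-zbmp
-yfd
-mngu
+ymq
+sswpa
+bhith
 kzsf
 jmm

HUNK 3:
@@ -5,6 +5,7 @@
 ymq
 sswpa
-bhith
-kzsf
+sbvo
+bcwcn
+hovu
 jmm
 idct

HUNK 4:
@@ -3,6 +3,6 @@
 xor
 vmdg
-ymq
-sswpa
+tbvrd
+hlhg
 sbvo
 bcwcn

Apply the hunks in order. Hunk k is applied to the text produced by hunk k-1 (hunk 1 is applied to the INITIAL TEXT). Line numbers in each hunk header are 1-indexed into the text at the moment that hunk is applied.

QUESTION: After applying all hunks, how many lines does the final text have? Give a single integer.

Hunk 1: at line 1 remove [itf] add [xor,vmdg,zbmp] -> 15 lines: gddko phpqj xor vmdg zbmp yfd mngu kzsf jmm idct odynb zvkhh wzku cqre doz
Hunk 2: at line 3 remove [zbmp,yfd,mngu] add [ymq,sswpa,bhith] -> 15 lines: gddko phpqj xor vmdg ymq sswpa bhith kzsf jmm idct odynb zvkhh wzku cqre doz
Hunk 3: at line 5 remove [bhith,kzsf] add [sbvo,bcwcn,hovu] -> 16 lines: gddko phpqj xor vmdg ymq sswpa sbvo bcwcn hovu jmm idct odynb zvkhh wzku cqre doz
Hunk 4: at line 3 remove [ymq,sswpa] add [tbvrd,hlhg] -> 16 lines: gddko phpqj xor vmdg tbvrd hlhg sbvo bcwcn hovu jmm idct odynb zvkhh wzku cqre doz
Final line count: 16

Answer: 16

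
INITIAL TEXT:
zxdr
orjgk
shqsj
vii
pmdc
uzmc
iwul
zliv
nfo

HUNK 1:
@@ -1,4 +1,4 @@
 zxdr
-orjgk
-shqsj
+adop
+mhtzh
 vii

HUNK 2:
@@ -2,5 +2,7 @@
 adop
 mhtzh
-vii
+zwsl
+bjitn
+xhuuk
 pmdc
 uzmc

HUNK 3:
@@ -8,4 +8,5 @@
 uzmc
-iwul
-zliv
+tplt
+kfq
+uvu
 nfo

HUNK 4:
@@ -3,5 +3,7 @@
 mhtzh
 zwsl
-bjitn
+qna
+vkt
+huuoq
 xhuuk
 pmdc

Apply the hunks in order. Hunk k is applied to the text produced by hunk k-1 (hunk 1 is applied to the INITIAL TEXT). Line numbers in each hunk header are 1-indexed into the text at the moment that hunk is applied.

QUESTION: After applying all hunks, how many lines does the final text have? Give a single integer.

Hunk 1: at line 1 remove [orjgk,shqsj] add [adop,mhtzh] -> 9 lines: zxdr adop mhtzh vii pmdc uzmc iwul zliv nfo
Hunk 2: at line 2 remove [vii] add [zwsl,bjitn,xhuuk] -> 11 lines: zxdr adop mhtzh zwsl bjitn xhuuk pmdc uzmc iwul zliv nfo
Hunk 3: at line 8 remove [iwul,zliv] add [tplt,kfq,uvu] -> 12 lines: zxdr adop mhtzh zwsl bjitn xhuuk pmdc uzmc tplt kfq uvu nfo
Hunk 4: at line 3 remove [bjitn] add [qna,vkt,huuoq] -> 14 lines: zxdr adop mhtzh zwsl qna vkt huuoq xhuuk pmdc uzmc tplt kfq uvu nfo
Final line count: 14

Answer: 14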